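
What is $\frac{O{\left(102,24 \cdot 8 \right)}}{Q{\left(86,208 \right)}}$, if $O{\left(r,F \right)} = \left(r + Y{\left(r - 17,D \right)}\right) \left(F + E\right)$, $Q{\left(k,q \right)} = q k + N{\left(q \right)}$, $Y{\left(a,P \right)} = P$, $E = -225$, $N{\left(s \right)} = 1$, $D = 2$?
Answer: $- \frac{1144}{5963} \approx -0.19185$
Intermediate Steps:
$Q{\left(k,q \right)} = 1 + k q$ ($Q{\left(k,q \right)} = q k + 1 = k q + 1 = 1 + k q$)
$O{\left(r,F \right)} = \left(-225 + F\right) \left(2 + r\right)$ ($O{\left(r,F \right)} = \left(r + 2\right) \left(F - 225\right) = \left(2 + r\right) \left(-225 + F\right) = \left(-225 + F\right) \left(2 + r\right)$)
$\frac{O{\left(102,24 \cdot 8 \right)}}{Q{\left(86,208 \right)}} = \frac{-450 - 22950 + 2 \cdot 24 \cdot 8 + 24 \cdot 8 \cdot 102}{1 + 86 \cdot 208} = \frac{-450 - 22950 + 2 \cdot 192 + 192 \cdot 102}{1 + 17888} = \frac{-450 - 22950 + 384 + 19584}{17889} = \left(-3432\right) \frac{1}{17889} = - \frac{1144}{5963}$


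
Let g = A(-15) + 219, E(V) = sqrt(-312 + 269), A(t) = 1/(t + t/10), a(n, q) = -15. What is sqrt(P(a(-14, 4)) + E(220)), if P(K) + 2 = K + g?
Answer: sqrt(219912 + 1089*I*sqrt(43))/33 ≈ 14.212 + 0.23069*I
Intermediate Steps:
A(t) = 10/(11*t) (A(t) = 1/(t + t*(1/10)) = 1/(t + t/10) = 1/(11*t/10) = 10/(11*t))
E(V) = I*sqrt(43) (E(V) = sqrt(-43) = I*sqrt(43))
g = 7225/33 (g = (10/11)/(-15) + 219 = (10/11)*(-1/15) + 219 = -2/33 + 219 = 7225/33 ≈ 218.94)
P(K) = 7159/33 + K (P(K) = -2 + (K + 7225/33) = -2 + (7225/33 + K) = 7159/33 + K)
sqrt(P(a(-14, 4)) + E(220)) = sqrt((7159/33 - 15) + I*sqrt(43)) = sqrt(6664/33 + I*sqrt(43))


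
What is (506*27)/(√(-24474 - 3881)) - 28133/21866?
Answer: -28133/21866 - 13662*I*√28355/28355 ≈ -1.2866 - 81.133*I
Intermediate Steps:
(506*27)/(√(-24474 - 3881)) - 28133/21866 = 13662/(√(-28355)) - 28133*1/21866 = 13662/((I*√28355)) - 28133/21866 = 13662*(-I*√28355/28355) - 28133/21866 = -13662*I*√28355/28355 - 28133/21866 = -28133/21866 - 13662*I*√28355/28355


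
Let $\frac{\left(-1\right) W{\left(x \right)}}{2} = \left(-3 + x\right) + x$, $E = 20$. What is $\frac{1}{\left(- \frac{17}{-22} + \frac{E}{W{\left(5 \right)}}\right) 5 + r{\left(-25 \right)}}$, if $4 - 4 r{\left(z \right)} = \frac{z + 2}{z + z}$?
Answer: $- \frac{15400}{36871} \approx -0.41767$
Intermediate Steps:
$r{\left(z \right)} = 1 - \frac{2 + z}{8 z}$ ($r{\left(z \right)} = 1 - \frac{\left(z + 2\right) \frac{1}{z + z}}{4} = 1 - \frac{\left(2 + z\right) \frac{1}{2 z}}{4} = 1 - \frac{\frac{1}{2} \frac{1}{z} \left(2 + z\right)}{4} = 1 - \frac{2 + z}{8 z}$)
$W{\left(x \right)} = 6 - 4 x$ ($W{\left(x \right)} = - 2 \left(\left(-3 + x\right) + x\right) = - 2 \left(-3 + 2 x\right) = 6 - 4 x$)
$\frac{1}{\left(- \frac{17}{-22} + \frac{E}{W{\left(5 \right)}}\right) 5 + r{\left(-25 \right)}} = \frac{1}{\left(- \frac{17}{-22} + \frac{20}{6 - 20}\right) 5 + \frac{-2 + 7 \left(-25\right)}{8 \left(-25\right)}} = \frac{1}{\left(\left(-17\right) \left(- \frac{1}{22}\right) + \frac{20}{6 - 20}\right) 5 + \frac{1}{8} \left(- \frac{1}{25}\right) \left(-2 - 175\right)} = \frac{1}{\left(\frac{17}{22} + \frac{20}{-14}\right) 5 + \frac{1}{8} \left(- \frac{1}{25}\right) \left(-177\right)} = \frac{1}{\left(\frac{17}{22} + 20 \left(- \frac{1}{14}\right)\right) 5 + \frac{177}{200}} = \frac{1}{\left(\frac{17}{22} - \frac{10}{7}\right) 5 + \frac{177}{200}} = \frac{1}{\left(- \frac{101}{154}\right) 5 + \frac{177}{200}} = \frac{1}{- \frac{505}{154} + \frac{177}{200}} = \frac{1}{- \frac{36871}{15400}} = - \frac{15400}{36871}$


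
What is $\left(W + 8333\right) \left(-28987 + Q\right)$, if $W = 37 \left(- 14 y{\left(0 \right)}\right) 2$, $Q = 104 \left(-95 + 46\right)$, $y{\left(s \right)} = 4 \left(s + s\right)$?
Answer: $-284013639$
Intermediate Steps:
$y{\left(s \right)} = 8 s$ ($y{\left(s \right)} = 4 \cdot 2 s = 8 s$)
$Q = -5096$ ($Q = 104 \left(-49\right) = -5096$)
$W = 0$ ($W = 37 \left(- 14 \cdot 8 \cdot 0\right) 2 = 37 \left(\left(-14\right) 0\right) 2 = 37 \cdot 0 \cdot 2 = 0 \cdot 2 = 0$)
$\left(W + 8333\right) \left(-28987 + Q\right) = \left(0 + 8333\right) \left(-28987 - 5096\right) = 8333 \left(-34083\right) = -284013639$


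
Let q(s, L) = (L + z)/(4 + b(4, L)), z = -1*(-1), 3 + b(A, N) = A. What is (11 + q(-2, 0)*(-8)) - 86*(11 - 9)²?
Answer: -1673/5 ≈ -334.60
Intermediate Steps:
b(A, N) = -3 + A
z = 1
q(s, L) = ⅕ + L/5 (q(s, L) = (L + 1)/(4 + (-3 + 4)) = (1 + L)/(4 + 1) = (1 + L)/5 = (1 + L)*(⅕) = ⅕ + L/5)
(11 + q(-2, 0)*(-8)) - 86*(11 - 9)² = (11 + (⅕ + (⅕)*0)*(-8)) - 86*(11 - 9)² = (11 + (⅕ + 0)*(-8)) - 86*2² = (11 + (⅕)*(-8)) - 86*4 = (11 - 8/5) - 344 = 47/5 - 344 = -1673/5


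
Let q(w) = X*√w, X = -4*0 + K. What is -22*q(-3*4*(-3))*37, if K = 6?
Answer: -29304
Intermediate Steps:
X = 6 (X = -4*0 + 6 = 0 + 6 = 6)
q(w) = 6*√w
-22*q(-3*4*(-3))*37 = -132*√(-3*4*(-3))*37 = -132*√(-12*(-3))*37 = -132*√36*37 = -132*6*37 = -22*36*37 = -792*37 = -29304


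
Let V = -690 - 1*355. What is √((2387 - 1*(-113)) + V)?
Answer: √1455 ≈ 38.144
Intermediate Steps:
V = -1045 (V = -690 - 355 = -1045)
√((2387 - 1*(-113)) + V) = √((2387 - 1*(-113)) - 1045) = √((2387 + 113) - 1045) = √(2500 - 1045) = √1455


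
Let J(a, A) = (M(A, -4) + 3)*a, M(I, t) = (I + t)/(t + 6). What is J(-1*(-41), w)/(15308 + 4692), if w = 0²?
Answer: 41/20000 ≈ 0.0020500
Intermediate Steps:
M(I, t) = (I + t)/(6 + t)
w = 0
J(a, A) = a*(1 + A/2) (J(a, A) = ((A - 4)/(6 - 4) + 3)*a = ((-4 + A)/2 + 3)*a = ((-2 + A/2) + 3)*a = (1 + A/2)*a = a*(1 + A/2))
J(-1*(-41), w)/(15308 + 4692) = ((-1*(-41))*(2 + 0)/2)/(15308 + 4692) = ((½)*41*2)/20000 = 41*(1/20000) = 41/20000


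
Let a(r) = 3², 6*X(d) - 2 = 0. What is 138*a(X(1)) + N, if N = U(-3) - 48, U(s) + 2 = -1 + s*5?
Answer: 1176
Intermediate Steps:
U(s) = -3 + 5*s (U(s) = -2 + (-1 + s*5) = -2 + (-1 + 5*s) = -3 + 5*s)
X(d) = ⅓ (X(d) = ⅓ + (⅙)*0 = ⅓ + 0 = ⅓)
a(r) = 9
N = -66 (N = (-3 + 5*(-3)) - 48 = (-3 - 15) - 48 = -18 - 48 = -66)
138*a(X(1)) + N = 138*9 - 66 = 1242 - 66 = 1176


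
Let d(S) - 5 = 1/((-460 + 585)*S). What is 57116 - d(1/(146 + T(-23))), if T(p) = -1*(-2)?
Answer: 7138727/125 ≈ 57110.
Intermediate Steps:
T(p) = 2
d(S) = 5 + 1/(125*S) (d(S) = 5 + 1/((-460 + 585)*S) = 5 + 1/(125*S))
57116 - d(1/(146 + T(-23))) = 57116 - (5 + 1/(125*(1/(146 + 2)))) = 57116 - (5 + 1/(125*(1/148))) = 57116 - (5 + (1/125)*148) = 57116 - (5 + 148/125) = 57116 - 1*773/125 = 57116 - 773/125 = 7138727/125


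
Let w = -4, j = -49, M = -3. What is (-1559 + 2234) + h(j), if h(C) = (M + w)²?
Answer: 724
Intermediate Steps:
h(C) = 49 (h(C) = (-3 - 4)² = (-7)² = 49)
(-1559 + 2234) + h(j) = (-1559 + 2234) + 49 = 675 + 49 = 724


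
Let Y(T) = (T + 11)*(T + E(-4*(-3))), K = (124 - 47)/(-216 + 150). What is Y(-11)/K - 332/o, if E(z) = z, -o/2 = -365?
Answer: -166/365 ≈ -0.45479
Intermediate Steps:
o = 730 (o = -2*(-365) = 730)
K = -7/6 (K = 77/(-66) = 77*(-1/66) = -7/6 ≈ -1.1667)
Y(T) = (11 + T)*(12 + T) (Y(T) = (T + 11)*(T - 4*(-3)) = (11 + T)*(T + 12) = (11 + T)*(12 + T))
Y(-11)/K - 332/o = (132 + (-11)² + 23*(-11))/(-7/6) - 332/730 = (132 + 121 - 253)*(-6/7) - 332*1/730 = 0*(-6/7) - 166/365 = 0 - 166/365 = -166/365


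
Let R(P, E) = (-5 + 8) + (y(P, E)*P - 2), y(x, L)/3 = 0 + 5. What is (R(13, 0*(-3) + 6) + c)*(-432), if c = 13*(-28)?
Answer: 72576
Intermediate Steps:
y(x, L) = 15 (y(x, L) = 3*(0 + 5) = 3*5 = 15)
c = -364
R(P, E) = 1 + 15*P (R(P, E) = (-5 + 8) + (15*P - 2) = 3 + (-2 + 15*P) = 1 + 15*P)
(R(13, 0*(-3) + 6) + c)*(-432) = ((1 + 15*13) - 364)*(-432) = ((1 + 195) - 364)*(-432) = (196 - 364)*(-432) = -168*(-432) = 72576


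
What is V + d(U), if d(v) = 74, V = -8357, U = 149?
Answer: -8283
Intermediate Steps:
V + d(U) = -8357 + 74 = -8283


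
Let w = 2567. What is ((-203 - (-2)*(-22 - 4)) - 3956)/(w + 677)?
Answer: -4211/3244 ≈ -1.2981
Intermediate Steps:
((-203 - (-2)*(-22 - 4)) - 3956)/(w + 677) = ((-203 - (-2)*(-22 - 4)) - 3956)/(2567 + 677) = ((-203 - (-2)*(-26)) - 3956)/3244 = ((-203 - 1*52) - 3956)*(1/3244) = ((-203 - 52) - 3956)*(1/3244) = (-255 - 3956)*(1/3244) = -4211*1/3244 = -4211/3244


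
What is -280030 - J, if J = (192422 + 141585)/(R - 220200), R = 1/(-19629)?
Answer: -1210368737230627/4322305801 ≈ -2.8003e+5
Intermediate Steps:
R = -1/19629 ≈ -5.0945e-5
J = -6556223403/4322305801 (J = (192422 + 141585)/(-1/19629 - 220200) = 334007/(-4322305801/19629) = 334007*(-19629/4322305801) = -6556223403/4322305801 ≈ -1.5168)
-280030 - J = -280030 - 1*(-6556223403/4322305801) = -280030 + 6556223403/4322305801 = -1210368737230627/4322305801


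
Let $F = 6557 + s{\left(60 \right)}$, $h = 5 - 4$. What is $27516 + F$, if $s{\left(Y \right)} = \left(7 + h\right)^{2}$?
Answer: $34137$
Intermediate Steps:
$h = 1$ ($h = 5 - 4 = 1$)
$s{\left(Y \right)} = 64$ ($s{\left(Y \right)} = \left(7 + 1\right)^{2} = 8^{2} = 64$)
$F = 6621$ ($F = 6557 + 64 = 6621$)
$27516 + F = 27516 + 6621 = 34137$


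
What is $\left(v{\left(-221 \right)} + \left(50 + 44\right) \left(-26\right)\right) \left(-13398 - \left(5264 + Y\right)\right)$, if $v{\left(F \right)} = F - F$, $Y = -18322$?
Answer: $830960$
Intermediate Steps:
$v{\left(F \right)} = 0$
$\left(v{\left(-221 \right)} + \left(50 + 44\right) \left(-26\right)\right) \left(-13398 - \left(5264 + Y\right)\right) = \left(0 + \left(50 + 44\right) \left(-26\right)\right) \left(-13398 - -13058\right) = \left(0 + 94 \left(-26\right)\right) \left(-13398 + \left(-5264 + 18322\right)\right) = \left(0 - 2444\right) \left(-13398 + 13058\right) = \left(-2444\right) \left(-340\right) = 830960$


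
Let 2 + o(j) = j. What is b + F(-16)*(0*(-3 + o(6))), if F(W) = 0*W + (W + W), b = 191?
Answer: 191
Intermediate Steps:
o(j) = -2 + j
F(W) = 2*W (F(W) = 0 + 2*W = 2*W)
b + F(-16)*(0*(-3 + o(6))) = 191 + (2*(-16))*(0*(-3 + (-2 + 6))) = 191 - 0*(-3 + 4) = 191 - 0 = 191 - 32*0 = 191 + 0 = 191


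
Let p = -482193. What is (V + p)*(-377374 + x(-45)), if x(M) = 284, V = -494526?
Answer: 368310967710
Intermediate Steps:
(V + p)*(-377374 + x(-45)) = (-494526 - 482193)*(-377374 + 284) = -976719*(-377090) = 368310967710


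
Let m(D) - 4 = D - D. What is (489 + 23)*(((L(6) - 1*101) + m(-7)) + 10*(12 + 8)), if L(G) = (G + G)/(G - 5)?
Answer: 58880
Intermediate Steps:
L(G) = 2*G/(-5 + G) (L(G) = (2*G)/(-5 + G) = 2*G/(-5 + G))
m(D) = 4 (m(D) = 4 + (D - D) = 4 + 0 = 4)
(489 + 23)*(((L(6) - 1*101) + m(-7)) + 10*(12 + 8)) = (489 + 23)*(((2*6/(-5 + 6) - 1*101) + 4) + 10*(12 + 8)) = 512*(((2*6/1 - 101) + 4) + 10*20) = 512*(((2*6*1 - 101) + 4) + 200) = 512*(((12 - 101) + 4) + 200) = 512*((-89 + 4) + 200) = 512*(-85 + 200) = 512*115 = 58880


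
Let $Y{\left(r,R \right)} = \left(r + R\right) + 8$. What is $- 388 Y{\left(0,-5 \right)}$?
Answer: $-1164$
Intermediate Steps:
$Y{\left(r,R \right)} = 8 + R + r$ ($Y{\left(r,R \right)} = \left(R + r\right) + 8 = 8 + R + r$)
$- 388 Y{\left(0,-5 \right)} = - 388 \left(8 - 5 + 0\right) = \left(-388\right) 3 = -1164$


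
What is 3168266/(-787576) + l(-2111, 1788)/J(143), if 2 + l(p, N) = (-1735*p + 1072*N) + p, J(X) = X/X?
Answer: 2196235999771/393788 ≈ 5.5772e+6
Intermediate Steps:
J(X) = 1
l(p, N) = -2 - 1734*p + 1072*N (l(p, N) = -2 + ((-1735*p + 1072*N) + p) = -2 + (-1734*p + 1072*N) = -2 - 1734*p + 1072*N)
3168266/(-787576) + l(-2111, 1788)/J(143) = 3168266/(-787576) + (-2 - 1734*(-2111) + 1072*1788)/1 = 3168266*(-1/787576) + (-2 + 3660474 + 1916736)*1 = -1584133/393788 + 5577208*1 = -1584133/393788 + 5577208 = 2196235999771/393788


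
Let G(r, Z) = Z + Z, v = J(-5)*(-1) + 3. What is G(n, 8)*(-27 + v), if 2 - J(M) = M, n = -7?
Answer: -496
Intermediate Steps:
J(M) = 2 - M
v = -4 (v = (2 - 1*(-5))*(-1) + 3 = (2 + 5)*(-1) + 3 = 7*(-1) + 3 = -7 + 3 = -4)
G(r, Z) = 2*Z
G(n, 8)*(-27 + v) = (2*8)*(-27 - 4) = 16*(-31) = -496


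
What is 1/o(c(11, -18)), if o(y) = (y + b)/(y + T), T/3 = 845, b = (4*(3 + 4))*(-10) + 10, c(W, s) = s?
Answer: -839/96 ≈ -8.7396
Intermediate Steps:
b = -270 (b = (4*7)*(-10) + 10 = 28*(-10) + 10 = -280 + 10 = -270)
T = 2535 (T = 3*845 = 2535)
o(y) = (-270 + y)/(2535 + y) (o(y) = (y - 270)/(y + 2535) = (-270 + y)/(2535 + y))
1/o(c(11, -18)) = 1/((-270 - 18)/(2535 - 18)) = 1/(-288/2517) = 1/((1/2517)*(-288)) = 1/(-96/839) = -839/96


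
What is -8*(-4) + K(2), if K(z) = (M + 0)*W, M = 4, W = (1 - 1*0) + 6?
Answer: 60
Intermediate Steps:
W = 7 (W = (1 + 0) + 6 = 1 + 6 = 7)
K(z) = 28 (K(z) = (4 + 0)*7 = 4*7 = 28)
-8*(-4) + K(2) = -8*(-4) + 28 = 32 + 28 = 60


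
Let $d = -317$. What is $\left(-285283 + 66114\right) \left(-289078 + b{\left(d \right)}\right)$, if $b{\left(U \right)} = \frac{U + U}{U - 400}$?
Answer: $\frac{45426784289348}{717} \approx 6.3357 \cdot 10^{10}$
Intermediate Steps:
$b{\left(U \right)} = \frac{2 U}{-400 + U}$
$\left(-285283 + 66114\right) \left(-289078 + b{\left(d \right)}\right) = \left(-285283 + 66114\right) \left(-289078 + 2 \left(-317\right) \frac{1}{-400 - 317}\right) = - 219169 \left(-289078 + 2 \left(-317\right) \frac{1}{-717}\right) = - 219169 \left(-289078 + 2 \left(-317\right) \left(- \frac{1}{717}\right)\right) = - 219169 \left(-289078 + \frac{634}{717}\right) = \left(-219169\right) \left(- \frac{207268292}{717}\right) = \frac{45426784289348}{717}$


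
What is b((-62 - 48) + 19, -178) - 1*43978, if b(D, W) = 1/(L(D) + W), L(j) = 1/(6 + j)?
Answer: -665431203/15131 ≈ -43978.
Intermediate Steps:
b(D, W) = 1/(W + 1/(6 + D)) (b(D, W) = 1/(1/(6 + D) + W) = 1/(W + 1/(6 + D)))
b((-62 - 48) + 19, -178) - 1*43978 = (6 + ((-62 - 48) + 19))/(1 - 178*(6 + ((-62 - 48) + 19))) - 1*43978 = (6 + (-110 + 19))/(1 - 178*(6 + (-110 + 19))) - 43978 = (6 - 91)/(1 - 178*(6 - 91)) - 43978 = -85/(1 - 178*(-85)) - 43978 = -85/(1 + 15130) - 43978 = -85/15131 - 43978 = -665431203/15131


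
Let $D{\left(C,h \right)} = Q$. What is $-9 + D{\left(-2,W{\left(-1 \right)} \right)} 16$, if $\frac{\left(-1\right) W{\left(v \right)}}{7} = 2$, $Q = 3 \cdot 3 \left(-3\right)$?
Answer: $-441$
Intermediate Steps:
$Q = -27$ ($Q = 9 \left(-3\right) = -27$)
$W{\left(v \right)} = -14$ ($W{\left(v \right)} = \left(-7\right) 2 = -14$)
$D{\left(C,h \right)} = -27$
$-9 + D{\left(-2,W{\left(-1 \right)} \right)} 16 = -9 - 432 = -441$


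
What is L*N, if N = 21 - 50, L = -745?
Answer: 21605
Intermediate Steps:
N = -29
L*N = -745*(-29) = 21605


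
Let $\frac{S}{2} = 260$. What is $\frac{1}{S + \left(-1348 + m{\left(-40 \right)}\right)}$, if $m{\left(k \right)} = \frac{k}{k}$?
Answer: $- \frac{1}{827} \approx -0.0012092$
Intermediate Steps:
$m{\left(k \right)} = 1$
$S = 520$ ($S = 2 \cdot 260 = 520$)
$\frac{1}{S + \left(-1348 + m{\left(-40 \right)}\right)} = \frac{1}{520 + \left(-1348 + 1\right)} = \frac{1}{520 - 1347} = \frac{1}{-827} = - \frac{1}{827}$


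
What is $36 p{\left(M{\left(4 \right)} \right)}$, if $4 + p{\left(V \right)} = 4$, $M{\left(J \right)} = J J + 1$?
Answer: $0$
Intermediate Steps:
$M{\left(J \right)} = 1 + J^{2}$ ($M{\left(J \right)} = J^{2} + 1 = 1 + J^{2}$)
$p{\left(V \right)} = 0$ ($p{\left(V \right)} = -4 + 4 = 0$)
$36 p{\left(M{\left(4 \right)} \right)} = 36 \cdot 0 = 0$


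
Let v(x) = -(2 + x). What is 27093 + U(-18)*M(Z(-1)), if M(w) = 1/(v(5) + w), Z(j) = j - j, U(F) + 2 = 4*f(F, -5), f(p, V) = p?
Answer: 189725/7 ≈ 27104.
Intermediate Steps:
v(x) = -2 - x
U(F) = -2 + 4*F
Z(j) = 0
M(w) = 1/(-7 + w) (M(w) = 1/((-2 - 1*5) + w) = 1/((-2 - 5) + w) = 1/(-7 + w))
27093 + U(-18)*M(Z(-1)) = 27093 + (-2 + 4*(-18))/(-7 + 0) = 27093 + (-2 - 72)/(-7) = 27093 - 74*(-1/7) = 27093 + 74/7 = 189725/7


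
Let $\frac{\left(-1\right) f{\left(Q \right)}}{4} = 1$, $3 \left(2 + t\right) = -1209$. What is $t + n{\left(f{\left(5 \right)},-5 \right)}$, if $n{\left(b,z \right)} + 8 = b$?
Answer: $-417$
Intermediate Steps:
$t = -405$ ($t = -2 + \frac{1}{3} \left(-1209\right) = -2 - 403 = -405$)
$f{\left(Q \right)} = -4$ ($f{\left(Q \right)} = \left(-4\right) 1 = -4$)
$n{\left(b,z \right)} = -8 + b$
$t + n{\left(f{\left(5 \right)},-5 \right)} = -405 - 12 = -417$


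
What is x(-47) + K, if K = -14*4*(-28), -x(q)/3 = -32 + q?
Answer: 1805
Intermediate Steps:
x(q) = 96 - 3*q (x(q) = -3*(-32 + q) = 96 - 3*q)
K = 1568 (K = -56*(-28) = 1568)
x(-47) + K = (96 - 3*(-47)) + 1568 = (96 + 141) + 1568 = 237 + 1568 = 1805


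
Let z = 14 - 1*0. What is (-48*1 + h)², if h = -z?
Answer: 3844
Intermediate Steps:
z = 14 (z = 14 + 0 = 14)
h = -14 (h = -1*14 = -14)
(-48*1 + h)² = (-48*1 - 14)² = (-48 - 14)² = (-62)² = 3844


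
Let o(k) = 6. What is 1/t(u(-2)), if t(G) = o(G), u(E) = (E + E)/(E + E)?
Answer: 1/6 ≈ 0.16667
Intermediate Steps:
u(E) = 1 (u(E) = (2*E)/((2*E)) = (2*E)*(1/(2*E)) = 1)
t(G) = 6
1/t(u(-2)) = 1/6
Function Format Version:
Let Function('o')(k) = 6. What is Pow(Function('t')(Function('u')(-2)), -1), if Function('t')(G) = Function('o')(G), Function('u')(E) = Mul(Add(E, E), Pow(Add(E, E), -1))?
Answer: Rational(1, 6) ≈ 0.16667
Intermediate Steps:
Function('u')(E) = 1 (Function('u')(E) = Mul(Mul(2, E), Pow(Mul(2, E), -1)) = Mul(Mul(2, E), Mul(Rational(1, 2), Pow(E, -1))) = 1)
Function('t')(G) = 6
Pow(Function('t')(Function('u')(-2)), -1) = Pow(6, -1) = Rational(1, 6)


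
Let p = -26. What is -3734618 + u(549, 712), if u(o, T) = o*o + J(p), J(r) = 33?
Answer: -3433184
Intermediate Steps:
u(o, T) = 33 + o² (u(o, T) = o*o + 33 = o² + 33 = 33 + o²)
-3734618 + u(549, 712) = -3734618 + (33 + 549²) = -3734618 + (33 + 301401) = -3734618 + 301434 = -3433184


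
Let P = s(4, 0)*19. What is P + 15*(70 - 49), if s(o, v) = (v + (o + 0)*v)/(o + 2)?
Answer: 315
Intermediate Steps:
s(o, v) = (v + o*v)/(2 + o)
P = 0 (P = (0*(1 + 4)/(2 + 4))*19 = (0*5/6)*19 = (0*(⅙)*5)*19 = 0*19 = 0)
P + 15*(70 - 49) = 0 + 15*(70 - 49) = 0 + 15*21 = 0 + 315 = 315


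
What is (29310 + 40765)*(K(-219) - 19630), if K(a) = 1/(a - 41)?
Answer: -71529771015/52 ≈ -1.3756e+9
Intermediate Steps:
K(a) = 1/(-41 + a)
(29310 + 40765)*(K(-219) - 19630) = (29310 + 40765)*(1/(-41 - 219) - 19630) = 70075*(1/(-260) - 19630) = 70075*(-1/260 - 19630) = 70075*(-5103801/260) = -71529771015/52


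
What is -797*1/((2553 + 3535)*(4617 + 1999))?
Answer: -797/40278208 ≈ -1.9787e-5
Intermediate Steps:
-797*1/((2553 + 3535)*(4617 + 1999)) = -797/(6088*6616) = -797/40278208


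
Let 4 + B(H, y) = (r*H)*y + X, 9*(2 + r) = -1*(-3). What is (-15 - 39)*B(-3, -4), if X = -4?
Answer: 1512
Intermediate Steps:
r = -5/3 (r = -2 + (-1*(-3))/9 = -2 + (⅑)*3 = -2 + ⅓ = -5/3 ≈ -1.6667)
B(H, y) = -8 - 5*H*y/3 (B(H, y) = -4 + ((-5*H/3)*y - 4) = -4 + (-5*H*y/3 - 4) = -4 + (-4 - 5*H*y/3) = -8 - 5*H*y/3)
(-15 - 39)*B(-3, -4) = (-15 - 39)*(-8 - 5/3*(-3)*(-4)) = -54*(-8 - 20) = -54*(-28) = 1512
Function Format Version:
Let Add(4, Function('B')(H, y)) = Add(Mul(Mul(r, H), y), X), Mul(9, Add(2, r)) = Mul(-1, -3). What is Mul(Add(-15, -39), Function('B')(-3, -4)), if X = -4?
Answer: 1512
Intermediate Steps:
r = Rational(-5, 3) (r = Add(-2, Mul(Rational(1, 9), Mul(-1, -3))) = Add(-2, Mul(Rational(1, 9), 3)) = Add(-2, Rational(1, 3)) = Rational(-5, 3) ≈ -1.6667)
Function('B')(H, y) = Add(-8, Mul(Rational(-5, 3), H, y)) (Function('B')(H, y) = Add(-4, Add(Mul(Mul(Rational(-5, 3), H), y), -4)) = Add(-4, Add(Mul(Rational(-5, 3), H, y), -4)) = Add(-4, Add(-4, Mul(Rational(-5, 3), H, y))) = Add(-8, Mul(Rational(-5, 3), H, y)))
Mul(Add(-15, -39), Function('B')(-3, -4)) = Mul(Add(-15, -39), Add(-8, Mul(Rational(-5, 3), -3, -4))) = Mul(-54, Add(-8, -20)) = Mul(-54, -28) = 1512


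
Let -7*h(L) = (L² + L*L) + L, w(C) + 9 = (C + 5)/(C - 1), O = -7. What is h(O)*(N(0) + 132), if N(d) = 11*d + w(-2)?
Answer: -1586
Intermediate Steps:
w(C) = -9 + (5 + C)/(-1 + C) (w(C) = -9 + (C + 5)/(C - 1) = -9 + (5 + C)/(-1 + C))
N(d) = -10 + 11*d (N(d) = 11*d + 2*(7 - 4*(-2))/(-1 - 2) = 11*d + 2*(7 + 8)/(-3) = 11*d + 2*(-⅓)*15 = 11*d - 10 = -10 + 11*d)
h(L) = -2*L²/7 - L/7 (h(L) = -((L² + L*L) + L)/7 = -((L² + L²) + L)/7 = -(2*L² + L)/7 = -(L + 2*L²)/7 = -2*L²/7 - L/7)
h(O)*(N(0) + 132) = (-⅐*(-7)*(1 + 2*(-7)))*((-10 + 11*0) + 132) = (-⅐*(-7)*(1 - 14))*((-10 + 0) + 132) = (-⅐*(-7)*(-13))*(-10 + 132) = -13*122 = -1586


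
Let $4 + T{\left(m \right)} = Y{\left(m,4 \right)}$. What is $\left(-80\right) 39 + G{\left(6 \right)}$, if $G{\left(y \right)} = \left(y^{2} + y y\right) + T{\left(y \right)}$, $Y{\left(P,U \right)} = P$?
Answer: $-3046$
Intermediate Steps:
$T{\left(m \right)} = -4 + m$
$G{\left(y \right)} = -4 + y + 2 y^{2}$ ($G{\left(y \right)} = \left(y^{2} + y y\right) + \left(-4 + y\right) = \left(y^{2} + y^{2}\right) + \left(-4 + y\right) = 2 y^{2} + \left(-4 + y\right) = -4 + y + 2 y^{2}$)
$\left(-80\right) 39 + G{\left(6 \right)} = \left(-80\right) 39 + \left(-4 + 6 + 2 \cdot 6^{2}\right) = -3120 + \left(-4 + 6 + 2 \cdot 36\right) = -3120 + \left(-4 + 6 + 72\right) = -3120 + 74 = -3046$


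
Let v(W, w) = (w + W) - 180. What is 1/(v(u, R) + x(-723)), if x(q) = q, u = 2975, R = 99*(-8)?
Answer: 1/1280 ≈ 0.00078125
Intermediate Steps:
R = -792
v(W, w) = -180 + W + w (v(W, w) = (W + w) - 180 = -180 + W + w)
1/(v(u, R) + x(-723)) = 1/((-180 + 2975 - 792) - 723) = 1/(2003 - 723) = 1/1280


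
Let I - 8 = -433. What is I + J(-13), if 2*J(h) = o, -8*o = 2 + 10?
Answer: -1703/4 ≈ -425.75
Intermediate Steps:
I = -425 (I = 8 - 433 = -425)
o = -3/2 (o = -(2 + 10)/8 = -⅛*12 = -3/2 ≈ -1.5000)
J(h) = -¾ (J(h) = (½)*(-3/2) = -¾)
I + J(-13) = -425 - ¾ = -1703/4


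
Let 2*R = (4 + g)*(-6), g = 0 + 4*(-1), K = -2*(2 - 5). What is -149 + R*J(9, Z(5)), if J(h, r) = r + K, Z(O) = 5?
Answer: -149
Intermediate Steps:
K = 6 (K = -2*(-3) = 6)
g = -4 (g = 0 - 4 = -4)
J(h, r) = 6 + r (J(h, r) = r + 6 = 6 + r)
R = 0 (R = ((4 - 4)*(-6))/2 = (0*(-6))/2 = (½)*0 = 0)
-149 + R*J(9, Z(5)) = -149 + 0*(6 + 5) = -149 + 0*11 = -149 + 0 = -149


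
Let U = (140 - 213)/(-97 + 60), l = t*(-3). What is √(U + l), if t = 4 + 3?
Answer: 8*I*√407/37 ≈ 4.362*I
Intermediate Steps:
t = 7
l = -21 (l = 7*(-3) = -21)
U = 73/37 (U = -73/(-37) = -73*(-1/37) = 73/37 ≈ 1.9730)
√(U + l) = √(73/37 - 21) = √(-704/37) = 8*I*√407/37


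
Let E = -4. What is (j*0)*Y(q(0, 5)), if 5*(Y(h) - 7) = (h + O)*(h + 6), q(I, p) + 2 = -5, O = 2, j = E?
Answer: 0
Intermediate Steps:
j = -4
q(I, p) = -7 (q(I, p) = -2 - 5 = -7)
Y(h) = 7 + (2 + h)*(6 + h)/5 (Y(h) = 7 + ((h + 2)*(h + 6))/5 = 7 + ((2 + h)*(6 + h))/5 = 7 + (2 + h)*(6 + h)/5)
(j*0)*Y(q(0, 5)) = (-4*0)*(47/5 + (⅕)*(-7)² + (8/5)*(-7)) = 0*(47/5 + (⅕)*49 - 56/5) = 0*(47/5 + 49/5 - 56/5) = 0*8 = 0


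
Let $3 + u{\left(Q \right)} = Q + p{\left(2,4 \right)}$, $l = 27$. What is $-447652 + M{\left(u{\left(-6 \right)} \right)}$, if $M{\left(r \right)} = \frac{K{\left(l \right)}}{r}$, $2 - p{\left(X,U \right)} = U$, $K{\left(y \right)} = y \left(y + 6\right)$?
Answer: $-447733$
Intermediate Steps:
$K{\left(y \right)} = y \left(6 + y\right)$
$p{\left(X,U \right)} = 2 - U$
$u{\left(Q \right)} = -5 + Q$ ($u{\left(Q \right)} = -3 + \left(Q + \left(2 - 4\right)\right) = -3 + \left(Q - 2\right) = -3 + \left(-2 + Q\right) = -5 + Q$)
$M{\left(r \right)} = \frac{891}{r}$ ($M{\left(r \right)} = \frac{27 \left(6 + 27\right)}{r} = \frac{27 \cdot 33}{r} = \frac{891}{r}$)
$-447652 + M{\left(u{\left(-6 \right)} \right)} = -447652 + \frac{891}{-5 - 6} = -447652 + \frac{891}{-11} = -447652 + 891 \left(- \frac{1}{11}\right) = -447652 - 81 = -447733$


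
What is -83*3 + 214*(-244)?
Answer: -52465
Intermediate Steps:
-83*3 + 214*(-244) = -249 - 52216 = -52465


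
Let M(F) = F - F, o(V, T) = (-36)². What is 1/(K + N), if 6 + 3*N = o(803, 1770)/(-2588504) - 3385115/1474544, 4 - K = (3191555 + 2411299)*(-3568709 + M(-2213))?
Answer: 1431323640816/28619252497754675883797335 ≈ 5.0013e-14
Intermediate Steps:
o(V, T) = 1296
M(F) = 0
K = 19994955495490 (K = 4 - (3191555 + 2411299)*(-3568709 + 0) = 4 - 5602854*(-3568709) = 4 - 1*(-19994955495486) = 4 + 19994955495486 = 19994955495490)
N = -3958184122505/1431323640816 (N = -2 + (1296/(-2588504) - 3385115/1474544)/3 = -2 + (1296*(-1/2588504) - 3385115*1/1474544)/3 = -2 + (-162/323563 - 3385115/1474544)/3 = -2 + (⅓)*(-1095536840873/477107880272) = -2 - 1095536840873/1431323640816 = -3958184122505/1431323640816 ≈ -2.7654)
1/(K + N) = 1/(19994955495490 - 3958184122505/1431323640816) = 1/(28619252497754675883797335/1431323640816) = 1431323640816/28619252497754675883797335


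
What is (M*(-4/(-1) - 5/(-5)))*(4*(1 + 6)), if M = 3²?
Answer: 1260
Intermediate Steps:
M = 9
(M*(-4/(-1) - 5/(-5)))*(4*(1 + 6)) = (9*(-4/(-1) - 5/(-5)))*(4*(1 + 6)) = (9*(-4*(-1) - 5*(-⅕)))*(4*7) = (9*(4 + 1))*28 = (9*5)*28 = 45*28 = 1260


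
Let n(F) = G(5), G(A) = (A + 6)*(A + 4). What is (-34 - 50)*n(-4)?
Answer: -8316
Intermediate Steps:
G(A) = (4 + A)*(6 + A) (G(A) = (6 + A)*(4 + A) = (4 + A)*(6 + A))
n(F) = 99 (n(F) = 24 + 5² + 10*5 = 24 + 25 + 50 = 99)
(-34 - 50)*n(-4) = (-34 - 50)*99 = -84*99 = -8316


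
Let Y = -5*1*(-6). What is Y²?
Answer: 900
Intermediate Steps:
Y = 30 (Y = -5*(-6) = 30)
Y² = 30² = 900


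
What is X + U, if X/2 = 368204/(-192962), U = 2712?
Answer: 261288268/96481 ≈ 2708.2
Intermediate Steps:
X = -368204/96481 (X = 2*(368204/(-192962)) = 2*(368204*(-1/192962)) = 2*(-184102/96481) = -368204/96481 ≈ -3.8163)
X + U = -368204/96481 + 2712 = 261288268/96481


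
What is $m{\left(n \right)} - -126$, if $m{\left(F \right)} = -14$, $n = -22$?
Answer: $112$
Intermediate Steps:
$m{\left(n \right)} - -126 = -14 - -126 = -14 + 126 = 112$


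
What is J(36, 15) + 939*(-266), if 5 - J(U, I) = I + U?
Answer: -249820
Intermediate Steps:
J(U, I) = 5 - I - U (J(U, I) = 5 - (I + U) = 5 + (-I - U) = 5 - I - U)
J(36, 15) + 939*(-266) = (5 - 1*15 - 1*36) + 939*(-266) = (5 - 15 - 36) - 249774 = -46 - 249774 = -249820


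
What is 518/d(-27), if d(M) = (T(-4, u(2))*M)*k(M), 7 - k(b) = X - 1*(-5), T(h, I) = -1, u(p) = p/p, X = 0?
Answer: 259/27 ≈ 9.5926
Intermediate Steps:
u(p) = 1
k(b) = 2 (k(b) = 7 - (0 - 1*(-5)) = 7 - (0 + 5) = 7 - 1*5 = 7 - 5 = 2)
d(M) = -2*M (d(M) = -M*2 = -2*M)
518/d(-27) = 518/((-2*(-27))) = 518/54 = 518*(1/54) = 259/27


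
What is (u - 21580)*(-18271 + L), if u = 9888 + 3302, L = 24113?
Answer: -49014380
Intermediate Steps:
u = 13190
(u - 21580)*(-18271 + L) = (13190 - 21580)*(-18271 + 24113) = -8390*5842 = -49014380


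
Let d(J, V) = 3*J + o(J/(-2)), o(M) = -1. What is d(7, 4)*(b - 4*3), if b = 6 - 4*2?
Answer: -280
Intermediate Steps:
b = -2 (b = 6 - 8 = -2)
d(J, V) = -1 + 3*J (d(J, V) = 3*J - 1 = -1 + 3*J)
d(7, 4)*(b - 4*3) = (-1 + 3*7)*(-2 - 4*3) = (-1 + 21)*(-2 - 12) = 20*(-14) = -280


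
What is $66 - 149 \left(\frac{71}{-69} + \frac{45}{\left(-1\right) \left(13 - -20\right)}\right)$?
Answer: $\frac{320678}{759} \approx 422.5$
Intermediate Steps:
$66 - 149 \left(\frac{71}{-69} + \frac{45}{\left(-1\right) \left(13 - -20\right)}\right) = 66 - 149 \left(71 \left(- \frac{1}{69}\right) + \frac{45}{\left(-1\right) \left(13 + 20\right)}\right) = 66 - 149 \left(- \frac{71}{69} + \frac{45}{\left(-1\right) 33}\right) = 66 - 149 \left(- \frac{71}{69} + \frac{45}{-33}\right) = 66 - 149 \left(- \frac{71}{69} + 45 \left(- \frac{1}{33}\right)\right) = 66 - 149 \left(- \frac{71}{69} - \frac{15}{11}\right) = 66 - - \frac{270584}{759} = 66 + \frac{270584}{759} = \frac{320678}{759}$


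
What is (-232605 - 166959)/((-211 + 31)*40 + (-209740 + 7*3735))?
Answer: 36324/17345 ≈ 2.0942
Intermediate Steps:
(-232605 - 166959)/((-211 + 31)*40 + (-209740 + 7*3735)) = -399564/(-180*40 + (-209740 + 26145)) = -399564/(-7200 - 183595) = -399564/(-190795) = -399564*(-1/190795) = 36324/17345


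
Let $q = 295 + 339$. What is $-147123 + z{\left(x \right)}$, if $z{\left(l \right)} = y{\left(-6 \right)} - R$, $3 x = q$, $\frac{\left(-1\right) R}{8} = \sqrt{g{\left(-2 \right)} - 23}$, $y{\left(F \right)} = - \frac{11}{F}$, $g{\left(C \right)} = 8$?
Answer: $- \frac{882727}{6} + 8 i \sqrt{15} \approx -1.4712 \cdot 10^{5} + 30.984 i$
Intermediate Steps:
$q = 634$
$R = - 8 i \sqrt{15}$ ($R = - 8 \sqrt{8 - 23} = - 8 \sqrt{-15} = - 8 i \sqrt{15} \approx - 30.984 i$)
$x = \frac{634}{3}$ ($x = \frac{1}{3} \cdot 634 = \frac{634}{3} \approx 211.33$)
$z{\left(l \right)} = \frac{11}{6} + 8 i \sqrt{15}$ ($z{\left(l \right)} = - \frac{11}{-6} - - 8 i \sqrt{15} = \left(-11\right) \left(- \frac{1}{6}\right) + 8 i \sqrt{15} = \frac{11}{6} + 8 i \sqrt{15}$)
$-147123 + z{\left(x \right)} = -147123 + \left(\frac{11}{6} + 8 i \sqrt{15}\right) = - \frac{882727}{6} + 8 i \sqrt{15}$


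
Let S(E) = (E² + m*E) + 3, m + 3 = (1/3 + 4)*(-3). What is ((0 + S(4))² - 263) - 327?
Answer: 1435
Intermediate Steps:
m = -16 (m = -3 + (1/3 + 4)*(-3) = -3 + (⅓ + 4)*(-3) = -3 + (13/3)*(-3) = -3 - 13 = -16)
S(E) = 3 + E² - 16*E (S(E) = (E² - 16*E) + 3 = 3 + E² - 16*E)
((0 + S(4))² - 263) - 327 = ((0 + (3 + 4² - 16*4))² - 263) - 327 = ((0 + (3 + 16 - 64))² - 263) - 327 = ((0 - 45)² - 263) - 327 = ((-45)² - 263) - 327 = (2025 - 263) - 327 = 1762 - 327 = 1435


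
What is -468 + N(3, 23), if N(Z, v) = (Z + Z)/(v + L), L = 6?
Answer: -13566/29 ≈ -467.79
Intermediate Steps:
N(Z, v) = 2*Z/(6 + v) (N(Z, v) = (Z + Z)/(v + 6) = (2*Z)/(6 + v) = 2*Z/(6 + v))
-468 + N(3, 23) = -468 + 2*3/(6 + 23) = -468 + 2*3/29 = -468 + 2*3*(1/29) = -468 + 6/29 = -13566/29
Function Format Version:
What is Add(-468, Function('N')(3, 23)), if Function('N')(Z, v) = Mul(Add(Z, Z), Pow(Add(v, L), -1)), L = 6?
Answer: Rational(-13566, 29) ≈ -467.79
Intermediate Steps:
Function('N')(Z, v) = Mul(2, Z, Pow(Add(6, v), -1)) (Function('N')(Z, v) = Mul(Add(Z, Z), Pow(Add(v, 6), -1)) = Mul(Mul(2, Z), Pow(Add(6, v), -1)) = Mul(2, Z, Pow(Add(6, v), -1)))
Add(-468, Function('N')(3, 23)) = Add(-468, Mul(2, 3, Pow(Add(6, 23), -1))) = Add(-468, Mul(2, 3, Pow(29, -1))) = Add(-468, Mul(2, 3, Rational(1, 29))) = Add(-468, Rational(6, 29)) = Rational(-13566, 29)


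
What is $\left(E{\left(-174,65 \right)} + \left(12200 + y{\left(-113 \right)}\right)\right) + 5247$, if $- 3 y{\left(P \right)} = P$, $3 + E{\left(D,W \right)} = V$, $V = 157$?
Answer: $\frac{52916}{3} \approx 17639.0$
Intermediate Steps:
$E{\left(D,W \right)} = 154$ ($E{\left(D,W \right)} = -3 + 157 = 154$)
$y{\left(P \right)} = - \frac{P}{3}$
$\left(E{\left(-174,65 \right)} + \left(12200 + y{\left(-113 \right)}\right)\right) + 5247 = \left(154 + \left(12200 - - \frac{113}{3}\right)\right) + 5247 = \left(154 + \left(12200 + \frac{113}{3}\right)\right) + 5247 = \left(154 + \frac{36713}{3}\right) + 5247 = \frac{37175}{3} + 5247 = \frac{52916}{3}$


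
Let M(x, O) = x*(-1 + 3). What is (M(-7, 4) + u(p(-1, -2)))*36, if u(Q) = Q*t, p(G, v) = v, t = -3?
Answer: -288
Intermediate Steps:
M(x, O) = 2*x (M(x, O) = x*2 = 2*x)
u(Q) = -3*Q (u(Q) = Q*(-3) = -3*Q)
(M(-7, 4) + u(p(-1, -2)))*36 = (2*(-7) - 3*(-2))*36 = (-14 + 6)*36 = -8*36 = -288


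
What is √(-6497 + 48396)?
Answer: √41899 ≈ 204.69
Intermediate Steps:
√(-6497 + 48396) = √41899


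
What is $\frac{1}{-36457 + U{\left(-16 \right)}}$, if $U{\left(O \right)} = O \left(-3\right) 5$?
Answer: $- \frac{1}{36217} \approx -2.7611 \cdot 10^{-5}$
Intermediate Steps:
$U{\left(O \right)} = - 15 O$ ($U{\left(O \right)} = - 3 O 5 = - 15 O$)
$\frac{1}{-36457 + U{\left(-16 \right)}} = \frac{1}{-36457 - -240} = \frac{1}{-36457 + 240} = \frac{1}{-36217} = - \frac{1}{36217}$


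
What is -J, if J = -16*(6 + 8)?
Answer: 224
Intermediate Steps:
J = -224 (J = -16*14 = -224)
-J = -1*(-224) = 224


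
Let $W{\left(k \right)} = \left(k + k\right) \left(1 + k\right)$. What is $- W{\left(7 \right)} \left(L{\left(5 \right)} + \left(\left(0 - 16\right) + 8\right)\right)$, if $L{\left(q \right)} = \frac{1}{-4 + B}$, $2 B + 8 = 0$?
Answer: $910$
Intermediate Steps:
$B = -4$ ($B = -4 + \frac{1}{2} \cdot 0 = -4 + 0 = -4$)
$L{\left(q \right)} = - \frac{1}{8}$ ($L{\left(q \right)} = \frac{1}{-4 - 4} = \frac{1}{-8} = - \frac{1}{8}$)
$W{\left(k \right)} = 2 k \left(1 + k\right)$
$- W{\left(7 \right)} \left(L{\left(5 \right)} + \left(\left(0 - 16\right) + 8\right)\right) = - 2 \cdot 7 \left(1 + 7\right) \left(- \frac{1}{8} + \left(\left(0 - 16\right) + 8\right)\right) = - 2 \cdot 7 \cdot 8 \left(- \frac{1}{8} + \left(-16 + 8\right)\right) = - 112 \left(- \frac{1}{8} - 8\right) = - \frac{112 \left(-65\right)}{8} = \left(-1\right) \left(-910\right) = 910$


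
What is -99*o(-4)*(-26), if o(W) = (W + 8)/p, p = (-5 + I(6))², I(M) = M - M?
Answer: 10296/25 ≈ 411.84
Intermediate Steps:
I(M) = 0
p = 25 (p = (-5 + 0)² = (-5)² = 25)
o(W) = 8/25 + W/25 (o(W) = (W + 8)/25 = (8 + W)*(1/25) = 8/25 + W/25)
-99*o(-4)*(-26) = -99*(8/25 + (1/25)*(-4))*(-26) = -99*(8/25 - 4/25)*(-26) = -99*4/25*(-26) = -396/25*(-26) = 10296/25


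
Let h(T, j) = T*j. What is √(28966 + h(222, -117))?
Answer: 4*√187 ≈ 54.699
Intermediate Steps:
√(28966 + h(222, -117)) = √(28966 + 222*(-117)) = √(28966 - 25974) = √2992 = 4*√187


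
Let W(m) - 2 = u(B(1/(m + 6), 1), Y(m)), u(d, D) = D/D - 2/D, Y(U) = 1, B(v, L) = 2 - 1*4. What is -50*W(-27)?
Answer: -50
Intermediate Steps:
B(v, L) = -2 (B(v, L) = 2 - 4 = -2)
u(d, D) = 1 - 2/D
W(m) = 1 (W(m) = 2 + (-2 + 1)/1 = 2 + 1*(-1) = 2 - 1 = 1)
-50*W(-27) = -50*1 = -50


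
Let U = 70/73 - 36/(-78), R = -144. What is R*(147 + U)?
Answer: -20282544/949 ≈ -21373.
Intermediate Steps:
U = 1348/949 (U = 70*(1/73) - 36*(-1/78) = 70/73 + 6/13 = 1348/949 ≈ 1.4204)
R*(147 + U) = -144*(147 + 1348/949) = -144*140851/949 = -20282544/949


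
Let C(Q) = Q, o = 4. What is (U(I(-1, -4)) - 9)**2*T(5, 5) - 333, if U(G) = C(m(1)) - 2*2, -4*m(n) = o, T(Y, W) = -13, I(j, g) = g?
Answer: -2881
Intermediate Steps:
m(n) = -1 (m(n) = -1/4*4 = -1)
U(G) = -5 (U(G) = -1 - 2*2 = -1 - 4 = -5)
(U(I(-1, -4)) - 9)**2*T(5, 5) - 333 = (-5 - 9)**2*(-13) - 333 = (-14)**2*(-13) - 333 = 196*(-13) - 333 = -2548 - 333 = -2881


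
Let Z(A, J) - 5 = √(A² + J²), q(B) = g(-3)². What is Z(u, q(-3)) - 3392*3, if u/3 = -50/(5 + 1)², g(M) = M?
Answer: -10171 + √3541/6 ≈ -10161.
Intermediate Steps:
q(B) = 9 (q(B) = (-3)² = 9)
u = -25/6 (u = 3*(-50/(5 + 1)²) = 3*(-50/(6²)) = 3*(-50/36) = 3*(-50*1/36) = 3*(-25/18) = -25/6 ≈ -4.1667)
Z(A, J) = 5 + √(A² + J²)
Z(u, q(-3)) - 3392*3 = (5 + √((-25/6)² + 9²)) - 3392*3 = (5 + √(625/36 + 81)) - 10176 = (5 + √(3541/36)) - 10176 = (5 + √3541/6) - 10176 = -10171 + √3541/6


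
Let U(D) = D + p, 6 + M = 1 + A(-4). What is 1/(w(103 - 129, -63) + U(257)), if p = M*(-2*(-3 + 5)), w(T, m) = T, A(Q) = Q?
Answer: 1/267 ≈ 0.0037453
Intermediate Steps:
M = -9 (M = -6 + (1 - 4) = -6 - 3 = -9)
p = 36 (p = -(-18)*(-3 + 5) = -(-18)*2 = -9*(-4) = 36)
U(D) = 36 + D (U(D) = D + 36 = 36 + D)
1/(w(103 - 129, -63) + U(257)) = 1/((103 - 129) + (36 + 257)) = 1/(-26 + 293) = 1/267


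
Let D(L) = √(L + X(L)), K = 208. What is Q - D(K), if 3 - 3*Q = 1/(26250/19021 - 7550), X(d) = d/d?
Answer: 430765921/430746900 - √209 ≈ -13.457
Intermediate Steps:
X(d) = 1
Q = 430765921/430746900 (Q = 1 - 1/(3*(26250/19021 - 7550)) = 1 - 1/(3*(-143582300/19021)) = 1 - ⅓*(-19021/143582300) = 1 + 19021/430746900 = 430765921/430746900 ≈ 1.0000)
D(L) = √(1 + L) (D(L) = √(L + 1) = √(1 + L))
Q - D(K) = 430765921/430746900 - √(1 + 208) = 430765921/430746900 - √209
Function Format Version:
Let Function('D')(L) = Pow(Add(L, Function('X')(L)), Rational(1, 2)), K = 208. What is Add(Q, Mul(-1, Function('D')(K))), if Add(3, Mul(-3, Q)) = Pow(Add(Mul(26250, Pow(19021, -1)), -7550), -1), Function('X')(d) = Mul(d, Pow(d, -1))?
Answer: Add(Rational(430765921, 430746900), Mul(-1, Pow(209, Rational(1, 2)))) ≈ -13.457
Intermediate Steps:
Function('X')(d) = 1
Q = Rational(430765921, 430746900) (Q = Add(1, Mul(Rational(-1, 3), Pow(Add(Mul(26250, Pow(19021, -1)), -7550), -1))) = Add(1, Mul(Rational(-1, 3), Pow(Add(Mul(26250, Rational(1, 19021)), -7550), -1))) = Add(1, Mul(Rational(-1, 3), Pow(Add(Rational(26250, 19021), -7550), -1))) = Add(1, Mul(Rational(-1, 3), Pow(Rational(-143582300, 19021), -1))) = Add(1, Mul(Rational(-1, 3), Rational(-19021, 143582300))) = Add(1, Rational(19021, 430746900)) = Rational(430765921, 430746900) ≈ 1.0000)
Function('D')(L) = Pow(Add(1, L), Rational(1, 2)) (Function('D')(L) = Pow(Add(L, 1), Rational(1, 2)) = Pow(Add(1, L), Rational(1, 2)))
Add(Q, Mul(-1, Function('D')(K))) = Add(Rational(430765921, 430746900), Mul(-1, Pow(Add(1, 208), Rational(1, 2)))) = Add(Rational(430765921, 430746900), Mul(-1, Pow(209, Rational(1, 2))))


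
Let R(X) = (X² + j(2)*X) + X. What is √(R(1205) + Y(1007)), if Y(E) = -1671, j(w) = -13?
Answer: √1435894 ≈ 1198.3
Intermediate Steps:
R(X) = X² - 12*X (R(X) = (X² - 13*X) + X = X² - 12*X)
√(R(1205) + Y(1007)) = √(1205*(-12 + 1205) - 1671) = √(1205*1193 - 1671) = √(1437565 - 1671) = √1435894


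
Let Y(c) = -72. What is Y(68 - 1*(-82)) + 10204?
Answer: 10132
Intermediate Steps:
Y(68 - 1*(-82)) + 10204 = -72 + 10204 = 10132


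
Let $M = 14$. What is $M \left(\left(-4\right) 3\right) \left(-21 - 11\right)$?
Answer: $5376$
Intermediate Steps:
$M \left(\left(-4\right) 3\right) \left(-21 - 11\right) = 14 \left(\left(-4\right) 3\right) \left(-21 - 11\right) = 14 \left(-12\right) \left(-32\right) = \left(-168\right) \left(-32\right) = 5376$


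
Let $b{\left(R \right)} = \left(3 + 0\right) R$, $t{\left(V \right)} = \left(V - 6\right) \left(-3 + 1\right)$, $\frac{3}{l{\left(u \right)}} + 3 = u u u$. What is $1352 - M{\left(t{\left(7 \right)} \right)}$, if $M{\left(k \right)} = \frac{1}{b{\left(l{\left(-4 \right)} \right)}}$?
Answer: $\frac{12235}{9} \approx 1359.4$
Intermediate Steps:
$l{\left(u \right)} = \frac{3}{-3 + u^{3}}$ ($l{\left(u \right)} = \frac{3}{-3 + u u u} = \frac{3}{-3 + u^{2} u} = \frac{3}{-3 + u^{3}}$)
$t{\left(V \right)} = 12 - 2 V$ ($t{\left(V \right)} = \left(-6 + V\right) \left(-2\right) = 12 - 2 V$)
$b{\left(R \right)} = 3 R$
$M{\left(k \right)} = - \frac{67}{9}$ ($M{\left(k \right)} = \frac{1}{3 \frac{3}{-3 + \left(-4\right)^{3}}} = \frac{1}{3 \frac{3}{-3 - 64}} = \frac{1}{3 \frac{3}{-67}} = \frac{1}{3 \cdot 3 \left(- \frac{1}{67}\right)} = \frac{1}{3 \left(- \frac{3}{67}\right)} = \frac{1}{- \frac{9}{67}} = - \frac{67}{9}$)
$1352 - M{\left(t{\left(7 \right)} \right)} = 1352 - - \frac{67}{9} = 1352 + \frac{67}{9} = \frac{12235}{9}$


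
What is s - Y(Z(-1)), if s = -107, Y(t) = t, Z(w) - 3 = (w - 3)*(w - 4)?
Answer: -130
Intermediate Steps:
Z(w) = 3 + (-4 + w)*(-3 + w) (Z(w) = 3 + (w - 3)*(w - 4) = 3 + (-3 + w)*(-4 + w) = 3 + (-4 + w)*(-3 + w))
s - Y(Z(-1)) = -107 - (15 + (-1)² - 7*(-1)) = -107 - (15 + 1 + 7) = -107 - 1*23 = -107 - 23 = -130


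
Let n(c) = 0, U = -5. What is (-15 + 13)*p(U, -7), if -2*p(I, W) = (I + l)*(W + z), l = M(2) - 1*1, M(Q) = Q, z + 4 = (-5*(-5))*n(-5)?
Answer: 44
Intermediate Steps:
z = -4 (z = -4 - 5*(-5)*0 = -4 + 25*0 = -4 + 0 = -4)
l = 1 (l = 2 - 1*1 = 2 - 1 = 1)
p(I, W) = -(1 + I)*(-4 + W)/2 (p(I, W) = -(I + 1)*(W - 4)/2 = -(1 + I)*(-4 + W)/2)
(-15 + 13)*p(U, -7) = (-15 + 13)*(2 + 2*(-5) - ½*(-7) - ½*(-5)*(-7)) = -2*(2 - 10 + 7/2 - 35/2) = -2*(-22) = 44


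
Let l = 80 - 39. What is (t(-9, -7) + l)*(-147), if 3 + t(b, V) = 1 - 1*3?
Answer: -5292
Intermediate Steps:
l = 41
t(b, V) = -5 (t(b, V) = -3 + (1 - 1*3) = -3 + (1 - 3) = -3 - 2 = -5)
(t(-9, -7) + l)*(-147) = (-5 + 41)*(-147) = 36*(-147) = -5292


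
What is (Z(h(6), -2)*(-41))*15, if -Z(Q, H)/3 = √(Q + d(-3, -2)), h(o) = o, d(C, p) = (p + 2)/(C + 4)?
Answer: 1845*√6 ≈ 4519.3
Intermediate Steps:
d(C, p) = (2 + p)/(4 + C)
Z(Q, H) = -3*√Q (Z(Q, H) = -3*√(Q + (2 - 2)/(4 - 3)) = -3*√(Q + 0/1) = -3*√(Q + 1*0) = -3*√(Q + 0) = -3*√Q)
(Z(h(6), -2)*(-41))*15 = (-3*√6*(-41))*15 = (123*√6)*15 = 1845*√6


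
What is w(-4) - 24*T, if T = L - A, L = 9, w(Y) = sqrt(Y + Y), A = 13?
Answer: 96 + 2*I*sqrt(2) ≈ 96.0 + 2.8284*I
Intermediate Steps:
w(Y) = sqrt(2)*sqrt(Y) (w(Y) = sqrt(2*Y) = sqrt(2)*sqrt(Y))
T = -4 (T = 9 - 1*13 = 9 - 13 = -4)
w(-4) - 24*T = sqrt(2)*sqrt(-4) - 24*(-4) = sqrt(2)*(2*I) + 96 = 2*I*sqrt(2) + 96 = 96 + 2*I*sqrt(2)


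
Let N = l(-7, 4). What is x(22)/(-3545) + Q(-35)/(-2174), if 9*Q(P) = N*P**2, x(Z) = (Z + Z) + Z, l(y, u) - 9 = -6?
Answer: -4773077/23120490 ≈ -0.20644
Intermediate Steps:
l(y, u) = 3 (l(y, u) = 9 - 6 = 3)
N = 3
x(Z) = 3*Z (x(Z) = 2*Z + Z = 3*Z)
Q(P) = P**2/3 (Q(P) = (3*P**2)/9 = P**2/3)
x(22)/(-3545) + Q(-35)/(-2174) = (3*22)/(-3545) + ((1/3)*(-35)**2)/(-2174) = 66*(-1/3545) + ((1/3)*1225)*(-1/2174) = -66/3545 + (1225/3)*(-1/2174) = -66/3545 - 1225/6522 = -4773077/23120490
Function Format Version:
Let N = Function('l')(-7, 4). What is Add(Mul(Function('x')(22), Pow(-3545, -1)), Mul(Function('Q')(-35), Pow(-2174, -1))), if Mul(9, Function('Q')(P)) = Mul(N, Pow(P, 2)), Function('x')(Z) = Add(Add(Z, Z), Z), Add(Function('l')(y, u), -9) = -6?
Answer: Rational(-4773077, 23120490) ≈ -0.20644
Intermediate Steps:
Function('l')(y, u) = 3 (Function('l')(y, u) = Add(9, -6) = 3)
N = 3
Function('x')(Z) = Mul(3, Z) (Function('x')(Z) = Add(Mul(2, Z), Z) = Mul(3, Z))
Function('Q')(P) = Mul(Rational(1, 3), Pow(P, 2)) (Function('Q')(P) = Mul(Rational(1, 9), Mul(3, Pow(P, 2))) = Mul(Rational(1, 3), Pow(P, 2)))
Add(Mul(Function('x')(22), Pow(-3545, -1)), Mul(Function('Q')(-35), Pow(-2174, -1))) = Add(Mul(Mul(3, 22), Pow(-3545, -1)), Mul(Mul(Rational(1, 3), Pow(-35, 2)), Pow(-2174, -1))) = Add(Mul(66, Rational(-1, 3545)), Mul(Mul(Rational(1, 3), 1225), Rational(-1, 2174))) = Add(Rational(-66, 3545), Mul(Rational(1225, 3), Rational(-1, 2174))) = Add(Rational(-66, 3545), Rational(-1225, 6522)) = Rational(-4773077, 23120490)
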